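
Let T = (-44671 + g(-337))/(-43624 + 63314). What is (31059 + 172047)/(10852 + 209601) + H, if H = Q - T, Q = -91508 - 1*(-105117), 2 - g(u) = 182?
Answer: 59086739322773/4340719570 ≈ 13612.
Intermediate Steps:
g(u) = -180 (g(u) = 2 - 1*182 = 2 - 182 = -180)
Q = 13609 (Q = -91508 + 105117 = 13609)
T = -44851/19690 (T = (-44671 - 180)/(-43624 + 63314) = -44851/19690 ≈ -2.2779)
H = 268006061/19690 (H = 13609 - 1*(-44851/19690) = 13609 + 44851/19690 = 268006061/19690 ≈ 13611.)
(31059 + 172047)/(10852 + 209601) + H = (31059 + 172047)/(10852 + 209601) + 268006061/19690 = 203106/220453 + 268006061/19690 = 59086739322773/4340719570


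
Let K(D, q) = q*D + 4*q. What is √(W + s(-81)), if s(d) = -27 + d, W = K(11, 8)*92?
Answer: 2*√2733 ≈ 104.56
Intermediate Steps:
K(D, q) = 4*q + D*q (K(D, q) = D*q + 4*q = 4*q + D*q)
W = 11040 (W = (8*(4 + 11))*92 = (8*15)*92 = 120*92 = 11040)
√(W + s(-81)) = √(11040 + (-27 - 81)) = √(11040 - 108) = √10932 = 2*√2733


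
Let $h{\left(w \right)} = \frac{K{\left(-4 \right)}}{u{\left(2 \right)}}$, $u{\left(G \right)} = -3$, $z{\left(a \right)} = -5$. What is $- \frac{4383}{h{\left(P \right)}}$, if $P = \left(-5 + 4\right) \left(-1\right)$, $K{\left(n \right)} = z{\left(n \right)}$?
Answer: $- \frac{13149}{5} \approx -2629.8$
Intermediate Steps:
$K{\left(n \right)} = -5$
$P = 1$ ($P = \left(-1\right) \left(-1\right) = 1$)
$h{\left(w \right)} = \frac{5}{3}$ ($h{\left(w \right)} = - \frac{5}{-3} = \left(-5\right) \left(- \frac{1}{3}\right) = \frac{5}{3}$)
$- \frac{4383}{h{\left(P \right)}} = - \frac{4383}{\frac{5}{3}} = \left(-4383\right) \frac{3}{5} = - \frac{13149}{5}$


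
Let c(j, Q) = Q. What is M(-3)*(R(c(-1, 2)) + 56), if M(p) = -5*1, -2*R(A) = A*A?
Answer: -270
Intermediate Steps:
R(A) = -A²/2 (R(A) = -A*A/2 = -A²/2)
M(p) = -5
M(-3)*(R(c(-1, 2)) + 56) = -5*(-½*2² + 56) = -5*(-½*4 + 56) = -5*(-2 + 56) = -5*54 = -270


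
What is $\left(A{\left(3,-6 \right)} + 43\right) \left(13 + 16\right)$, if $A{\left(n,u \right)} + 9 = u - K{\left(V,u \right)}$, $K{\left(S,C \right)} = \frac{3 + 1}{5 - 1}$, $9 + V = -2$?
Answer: $783$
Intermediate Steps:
$V = -11$ ($V = -9 - 2 = -11$)
$K{\left(S,C \right)} = 1$ ($K{\left(S,C \right)} = \frac{4}{4} = 4 \cdot \frac{1}{4} = 1$)
$A{\left(n,u \right)} = -10 + u$ ($A{\left(n,u \right)} = -9 + \left(u - 1\right) = -9 + \left(-1 + u\right) = -10 + u$)
$\left(A{\left(3,-6 \right)} + 43\right) \left(13 + 16\right) = \left(\left(-10 - 6\right) + 43\right) \left(13 + 16\right) = \left(-16 + 43\right) 29 = 27 \cdot 29 = 783$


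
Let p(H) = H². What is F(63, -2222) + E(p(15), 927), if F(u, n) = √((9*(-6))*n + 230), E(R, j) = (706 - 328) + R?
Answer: 603 + √120218 ≈ 949.72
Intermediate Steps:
E(R, j) = 378 + R
F(u, n) = √(230 - 54*n) (F(u, n) = √(-54*n + 230) = √(230 - 54*n))
F(63, -2222) + E(p(15), 927) = √(230 - 54*(-2222)) + (378 + 15²) = √(230 + 119988) + (378 + 225) = √120218 + 603 = 603 + √120218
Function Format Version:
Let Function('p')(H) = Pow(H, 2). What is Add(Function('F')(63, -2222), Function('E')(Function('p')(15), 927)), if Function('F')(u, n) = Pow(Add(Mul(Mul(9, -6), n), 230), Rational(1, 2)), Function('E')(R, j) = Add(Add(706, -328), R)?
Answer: Add(603, Pow(120218, Rational(1, 2))) ≈ 949.72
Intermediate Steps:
Function('E')(R, j) = Add(378, R)
Function('F')(u, n) = Pow(Add(230, Mul(-54, n)), Rational(1, 2)) (Function('F')(u, n) = Pow(Add(Mul(-54, n), 230), Rational(1, 2)) = Pow(Add(230, Mul(-54, n)), Rational(1, 2)))
Add(Function('F')(63, -2222), Function('E')(Function('p')(15), 927)) = Add(Pow(Add(230, Mul(-54, -2222)), Rational(1, 2)), Add(378, Pow(15, 2))) = Add(Pow(Add(230, 119988), Rational(1, 2)), Add(378, 225)) = Add(Pow(120218, Rational(1, 2)), 603) = Add(603, Pow(120218, Rational(1, 2)))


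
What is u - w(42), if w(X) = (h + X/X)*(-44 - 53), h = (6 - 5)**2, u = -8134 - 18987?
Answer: -26927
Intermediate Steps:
u = -27121
h = 1 (h = 1**2 = 1)
w(X) = -194 (w(X) = (1 + X/X)*(-44 - 53) = (1 + 1)*(-97) = 2*(-97) = -194)
u - w(42) = -27121 - 1*(-194) = -27121 + 194 = -26927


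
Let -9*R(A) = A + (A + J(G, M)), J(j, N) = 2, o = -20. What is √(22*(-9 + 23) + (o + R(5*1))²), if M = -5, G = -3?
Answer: 2*√1717/3 ≈ 27.624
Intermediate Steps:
R(A) = -2/9 - 2*A/9 (R(A) = -(A + (A + 2))/9 = -(A + (2 + A))/9 = -(2 + 2*A)/9 = -2/9 - 2*A/9)
√(22*(-9 + 23) + (o + R(5*1))²) = √(22*(-9 + 23) + (-20 + (-2/9 - 10/9))²) = √(22*14 + (-20 + (-2/9 - 2/9*5))²) = √(308 + (-20 + (-2/9 - 10/9))²) = √(308 + (-20 - 4/3)²) = √(308 + (-64/3)²) = √(308 + 4096/9) = √(6868/9) = 2*√1717/3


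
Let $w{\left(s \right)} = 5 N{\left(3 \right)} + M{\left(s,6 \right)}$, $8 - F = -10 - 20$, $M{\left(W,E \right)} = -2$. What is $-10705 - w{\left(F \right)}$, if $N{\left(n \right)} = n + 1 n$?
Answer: $-10733$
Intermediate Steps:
$F = 38$ ($F = 8 - \left(-10 - 20\right) = 8 - -30 = 8 + 30 = 38$)
$N{\left(n \right)} = 2 n$ ($N{\left(n \right)} = n + n = 2 n$)
$w{\left(s \right)} = 28$ ($w{\left(s \right)} = 5 \cdot 2 \cdot 3 - 2 = 5 \cdot 6 - 2 = 30 - 2 = 28$)
$-10705 - w{\left(F \right)} = -10705 - 28 = -10733$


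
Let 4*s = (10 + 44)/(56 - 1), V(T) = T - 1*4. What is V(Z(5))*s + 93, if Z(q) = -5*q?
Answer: 9447/110 ≈ 85.882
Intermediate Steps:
V(T) = -4 + T (V(T) = T - 4 = -4 + T)
s = 27/110 (s = ((10 + 44)/(56 - 1))/4 = (54/55)/4 = (54*(1/55))/4 = (¼)*(54/55) = 27/110 ≈ 0.24545)
V(Z(5))*s + 93 = (-4 - 5*5)*(27/110) + 93 = (-4 - 25)*(27/110) + 93 = -29*27/110 + 93 = -783/110 + 93 = 9447/110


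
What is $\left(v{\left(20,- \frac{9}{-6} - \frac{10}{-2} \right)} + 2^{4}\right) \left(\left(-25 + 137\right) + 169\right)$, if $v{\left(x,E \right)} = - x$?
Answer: $-1124$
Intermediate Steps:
$\left(v{\left(20,- \frac{9}{-6} - \frac{10}{-2} \right)} + 2^{4}\right) \left(\left(-25 + 137\right) + 169\right) = \left(\left(-1\right) 20 + 2^{4}\right) \left(\left(-25 + 137\right) + 169\right) = \left(-20 + 16\right) \left(112 + 169\right) = \left(-4\right) 281 = -1124$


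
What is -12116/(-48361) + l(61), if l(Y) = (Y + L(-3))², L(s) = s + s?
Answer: 146304141/48361 ≈ 3025.3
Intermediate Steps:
L(s) = 2*s
l(Y) = (-6 + Y)² (l(Y) = (Y + 2*(-3))² = (Y - 6)² = (-6 + Y)²)
-12116/(-48361) + l(61) = -12116/(-48361) + (-6 + 61)² = -12116*(-1/48361) + 55² = 12116/48361 + 3025 = 146304141/48361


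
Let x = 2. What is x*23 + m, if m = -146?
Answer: -100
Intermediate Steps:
x*23 + m = 2*23 - 146 = 46 - 146 = -100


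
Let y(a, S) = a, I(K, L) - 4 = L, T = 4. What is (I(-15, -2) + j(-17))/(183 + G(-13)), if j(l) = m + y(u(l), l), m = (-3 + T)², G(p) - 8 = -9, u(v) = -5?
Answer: -1/91 ≈ -0.010989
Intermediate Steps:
I(K, L) = 4 + L
G(p) = -1 (G(p) = 8 - 9 = -1)
m = 1 (m = (-3 + 4)² = 1² = 1)
j(l) = -4 (j(l) = 1 - 5 = -4)
(I(-15, -2) + j(-17))/(183 + G(-13)) = ((4 - 2) - 4)/(183 - 1) = (2 - 4)/182 = -2*1/182 = -1/91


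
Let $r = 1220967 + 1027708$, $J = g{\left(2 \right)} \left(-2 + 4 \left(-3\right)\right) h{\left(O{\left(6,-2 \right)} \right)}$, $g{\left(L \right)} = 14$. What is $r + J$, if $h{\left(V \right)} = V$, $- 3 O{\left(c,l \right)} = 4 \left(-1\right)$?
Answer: $\frac{6745241}{3} \approx 2.2484 \cdot 10^{6}$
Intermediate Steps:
$O{\left(c,l \right)} = \frac{4}{3}$ ($O{\left(c,l \right)} = - \frac{4 \left(-1\right)}{3} = \left(- \frac{1}{3}\right) \left(-4\right) = \frac{4}{3}$)
$J = - \frac{784}{3}$ ($J = 14 \left(-2 + 4 \left(-3\right)\right) \frac{4}{3} = 14 \left(-2 - 12\right) \frac{4}{3} = 14 \left(-14\right) \frac{4}{3} = \left(-196\right) \frac{4}{3} = - \frac{784}{3} \approx -261.33$)
$r = 2248675$
$r + J = 2248675 - \frac{784}{3} = \frac{6745241}{3}$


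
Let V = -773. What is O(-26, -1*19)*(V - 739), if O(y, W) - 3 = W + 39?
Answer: -34776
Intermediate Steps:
O(y, W) = 42 + W (O(y, W) = 3 + (W + 39) = 3 + (39 + W) = 42 + W)
O(-26, -1*19)*(V - 739) = (42 - 1*19)*(-773 - 739) = (42 - 19)*(-1512) = 23*(-1512) = -34776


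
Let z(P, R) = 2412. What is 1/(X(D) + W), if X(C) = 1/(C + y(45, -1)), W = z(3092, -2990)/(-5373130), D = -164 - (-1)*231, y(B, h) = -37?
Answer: 16119390/530077 ≈ 30.410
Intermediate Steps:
D = 67 (D = -164 - 1*(-231) = -164 + 231 = 67)
W = -1206/2686565 (W = 2412/(-5373130) = 2412*(-1/5373130) = -1206/2686565 ≈ -0.00044890)
X(C) = 1/(-37 + C) (X(C) = 1/(C - 37) = 1/(-37 + C))
1/(X(D) + W) = 1/(1/(-37 + 67) - 1206/2686565) = 1/(1/30 - 1206/2686565) = 1/(530077/16119390) = 16119390/530077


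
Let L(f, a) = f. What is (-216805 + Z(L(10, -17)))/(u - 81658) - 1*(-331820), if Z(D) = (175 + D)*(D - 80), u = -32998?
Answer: 38045383675/114656 ≈ 3.3182e+5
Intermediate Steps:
Z(D) = (-80 + D)*(175 + D) (Z(D) = (175 + D)*(-80 + D) = (-80 + D)*(175 + D))
(-216805 + Z(L(10, -17)))/(u - 81658) - 1*(-331820) = (-216805 + (-14000 + 10**2 + 95*10))/(-32998 - 81658) - 1*(-331820) = (-216805 + (-14000 + 100 + 950))/(-114656) + 331820 = (-216805 - 12950)*(-1/114656) + 331820 = -229755*(-1/114656) + 331820 = 229755/114656 + 331820 = 38045383675/114656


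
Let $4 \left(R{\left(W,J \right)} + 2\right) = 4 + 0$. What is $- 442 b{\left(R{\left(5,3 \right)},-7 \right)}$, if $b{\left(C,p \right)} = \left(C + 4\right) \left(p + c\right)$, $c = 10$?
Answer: $-3978$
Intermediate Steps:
$R{\left(W,J \right)} = -1$ ($R{\left(W,J \right)} = -2 + \frac{4 + 0}{4} = -2 + \frac{1}{4} \cdot 4 = -2 + 1 = -1$)
$b{\left(C,p \right)} = \left(4 + C\right) \left(10 + p\right)$ ($b{\left(C,p \right)} = \left(C + 4\right) \left(p + 10\right) = \left(4 + C\right) \left(10 + p\right)$)
$- 442 b{\left(R{\left(5,3 \right)},-7 \right)} = - 442 \left(40 + 4 \left(-7\right) + 10 \left(-1\right) - -7\right) = - 442 \left(40 - 28 - 10 + 7\right) = \left(-442\right) 9 = -3978$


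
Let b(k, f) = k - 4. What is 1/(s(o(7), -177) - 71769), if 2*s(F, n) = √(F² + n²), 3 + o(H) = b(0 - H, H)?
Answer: -287076/20603125919 - 10*√1261/20603125919 ≈ -1.3951e-5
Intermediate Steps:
b(k, f) = -4 + k
o(H) = -7 - H (o(H) = -3 + (-4 + (0 - H)) = -3 + (-4 - H) = -7 - H)
s(F, n) = √(F² + n²)/2
1/(s(o(7), -177) - 71769) = 1/(√((-7 - 1*7)² + (-177)²)/2 - 71769) = 1/(√((-7 - 7)² + 31329)/2 - 71769) = 1/(√((-14)² + 31329)/2 - 71769) = 1/(√(196 + 31329)/2 - 71769) = 1/(√31525/2 - 71769) = 1/((5*√1261)/2 - 71769) = 1/(5*√1261/2 - 71769) = 1/(-71769 + 5*√1261/2)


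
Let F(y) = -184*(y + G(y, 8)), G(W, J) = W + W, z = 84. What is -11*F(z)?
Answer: 510048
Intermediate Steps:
G(W, J) = 2*W
F(y) = -552*y (F(y) = -184*(y + 2*y) = -552*y)
-11*F(z) = -(-6072)*84 = -11*(-46368) = 510048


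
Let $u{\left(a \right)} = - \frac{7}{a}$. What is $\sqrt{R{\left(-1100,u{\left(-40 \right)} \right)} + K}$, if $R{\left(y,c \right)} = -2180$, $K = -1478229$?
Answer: $i \sqrt{1480409} \approx 1216.7 i$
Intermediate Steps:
$\sqrt{R{\left(-1100,u{\left(-40 \right)} \right)} + K} = \sqrt{-2180 - 1478229} = \sqrt{-1480409} = i \sqrt{1480409}$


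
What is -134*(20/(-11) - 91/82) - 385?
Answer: 3312/451 ≈ 7.3437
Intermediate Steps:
-134*(20/(-11) - 91/82) - 385 = -134*(20*(-1/11) - 91*1/82) - 385 = -134*(-20/11 - 91/82) - 385 = -134*(-2641/902) - 385 = 176947/451 - 385 = 3312/451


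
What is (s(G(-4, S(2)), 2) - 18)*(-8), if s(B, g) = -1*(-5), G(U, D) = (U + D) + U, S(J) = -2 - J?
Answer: 104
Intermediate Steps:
G(U, D) = D + 2*U (G(U, D) = (D + U) + U = D + 2*U)
s(B, g) = 5
(s(G(-4, S(2)), 2) - 18)*(-8) = (5 - 18)*(-8) = -13*(-8) = 104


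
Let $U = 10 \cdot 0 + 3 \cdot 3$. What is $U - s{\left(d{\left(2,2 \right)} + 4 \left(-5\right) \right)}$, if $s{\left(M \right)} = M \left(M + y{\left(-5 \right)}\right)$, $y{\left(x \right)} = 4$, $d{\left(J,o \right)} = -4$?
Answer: $-471$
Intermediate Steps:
$s{\left(M \right)} = M \left(4 + M\right)$ ($s{\left(M \right)} = M \left(M + 4\right) = M \left(4 + M\right)$)
$U = 9$ ($U = 0 + 9 = 9$)
$U - s{\left(d{\left(2,2 \right)} + 4 \left(-5\right) \right)} = 9 - \left(-4 + 4 \left(-5\right)\right) \left(4 + \left(-4 + 4 \left(-5\right)\right)\right) = 9 - \left(-4 - 20\right) \left(4 - 24\right) = 9 - - 24 \left(4 - 24\right) = 9 - \left(-24\right) \left(-20\right) = 9 - 480 = -471$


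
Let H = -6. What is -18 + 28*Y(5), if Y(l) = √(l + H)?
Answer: -18 + 28*I ≈ -18.0 + 28.0*I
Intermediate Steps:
Y(l) = √(-6 + l) (Y(l) = √(l - 6) = √(-6 + l))
-18 + 28*Y(5) = -18 + 28*√(-6 + 5) = -18 + 28*√(-1) = -18 + 28*I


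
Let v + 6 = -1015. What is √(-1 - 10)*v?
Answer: -1021*I*√11 ≈ -3386.3*I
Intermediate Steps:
v = -1021 (v = -6 - 1015 = -1021)
√(-1 - 10)*v = √(-1 - 10)*(-1021) = √(-11)*(-1021) = (I*√11)*(-1021) = -1021*I*√11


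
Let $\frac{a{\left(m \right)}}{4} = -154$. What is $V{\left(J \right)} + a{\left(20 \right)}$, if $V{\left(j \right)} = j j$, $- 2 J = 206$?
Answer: $9993$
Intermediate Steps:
$J = -103$ ($J = \left(- \frac{1}{2}\right) 206 = -103$)
$a{\left(m \right)} = -616$ ($a{\left(m \right)} = 4 \left(-154\right) = -616$)
$V{\left(j \right)} = j^{2}$
$V{\left(J \right)} + a{\left(20 \right)} = \left(-103\right)^{2} - 616 = 10609 - 616 = 9993$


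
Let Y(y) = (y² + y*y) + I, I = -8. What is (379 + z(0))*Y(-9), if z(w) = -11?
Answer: 56672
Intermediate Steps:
Y(y) = -8 + 2*y² (Y(y) = (y² + y*y) - 8 = (y² + y²) - 8 = 2*y² - 8 = -8 + 2*y²)
(379 + z(0))*Y(-9) = (379 - 11)*(-8 + 2*(-9)²) = 368*(-8 + 2*81) = 368*(-8 + 162) = 368*154 = 56672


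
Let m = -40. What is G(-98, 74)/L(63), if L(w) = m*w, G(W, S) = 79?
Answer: -79/2520 ≈ -0.031349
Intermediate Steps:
L(w) = -40*w
G(-98, 74)/L(63) = 79/((-40*63)) = 79/(-2520) = 79*(-1/2520) = -79/2520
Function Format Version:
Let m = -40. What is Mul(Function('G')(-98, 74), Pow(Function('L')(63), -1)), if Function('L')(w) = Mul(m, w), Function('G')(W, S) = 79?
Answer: Rational(-79, 2520) ≈ -0.031349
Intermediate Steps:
Function('L')(w) = Mul(-40, w)
Mul(Function('G')(-98, 74), Pow(Function('L')(63), -1)) = Mul(79, Pow(Mul(-40, 63), -1)) = Mul(79, Pow(-2520, -1)) = Mul(79, Rational(-1, 2520)) = Rational(-79, 2520)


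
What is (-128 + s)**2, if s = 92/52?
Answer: 2692881/169 ≈ 15934.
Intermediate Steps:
s = 23/13 (s = 92*(1/52) = 23/13 ≈ 1.7692)
(-128 + s)**2 = (-128 + 23/13)**2 = (-1641/13)**2 = 2692881/169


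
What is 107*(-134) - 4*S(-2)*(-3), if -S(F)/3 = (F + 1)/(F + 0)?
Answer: -14356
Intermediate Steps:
S(F) = -3*(1 + F)/F (S(F) = -3*(F + 1)/(F + 0) = -3*(1 + F)/F)
107*(-134) - 4*S(-2)*(-3) = 107*(-134) - 4*(-3 - 3/(-2))*(-3) = -14338 - 4*(-3 - 3*(-1/2))*(-3) = -14338 - 4*(-3 + 3/2)*(-3) = -14338 - 4*(-3/2)*(-3) = -14338 + 6*(-3) = -14338 - 18 = -14356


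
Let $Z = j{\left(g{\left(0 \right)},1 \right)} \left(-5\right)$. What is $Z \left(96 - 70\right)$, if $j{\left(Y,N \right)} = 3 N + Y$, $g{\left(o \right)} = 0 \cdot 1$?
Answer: $-390$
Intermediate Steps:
$g{\left(o \right)} = 0$
$j{\left(Y,N \right)} = Y + 3 N$
$Z = -15$ ($Z = \left(0 + 3 \cdot 1\right) \left(-5\right) = \left(0 + 3\right) \left(-5\right) = 3 \left(-5\right) = -15$)
$Z \left(96 - 70\right) = - 15 \left(96 - 70\right) = \left(-15\right) 26 = -390$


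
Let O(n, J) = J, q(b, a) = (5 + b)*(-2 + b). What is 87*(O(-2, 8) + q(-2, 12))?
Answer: -348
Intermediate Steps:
q(b, a) = (-2 + b)*(5 + b)
87*(O(-2, 8) + q(-2, 12)) = 87*(8 + (-10 + (-2)² + 3*(-2))) = 87*(8 + (-10 + 4 - 6)) = 87*(8 - 12) = 87*(-4) = -348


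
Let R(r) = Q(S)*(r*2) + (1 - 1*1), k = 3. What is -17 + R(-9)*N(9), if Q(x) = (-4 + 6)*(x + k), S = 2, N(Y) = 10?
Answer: -1817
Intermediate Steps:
Q(x) = 6 + 2*x (Q(x) = (-4 + 6)*(x + 3) = 2*(3 + x) = 6 + 2*x)
R(r) = 20*r (R(r) = (6 + 2*2)*(r*2) + (1 - 1*1) = (6 + 4)*(2*r) + (1 - 1) = 10*(2*r) + 0 = 20*r + 0 = 20*r)
-17 + R(-9)*N(9) = -17 + (20*(-9))*10 = -17 - 180*10 = -17 - 1800 = -1817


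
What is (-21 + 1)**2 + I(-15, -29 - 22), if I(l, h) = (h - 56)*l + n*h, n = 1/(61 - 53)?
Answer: 15989/8 ≈ 1998.6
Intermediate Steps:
n = 1/8 ≈ 0.12500
I(l, h) = h/8 + l*(-56 + h) (I(l, h) = (h - 56)*l + h/8 = (-56 + h)*l + h/8 = l*(-56 + h) + h/8 = h/8 + l*(-56 + h))
(-21 + 1)**2 + I(-15, -29 - 22) = (-21 + 1)**2 + (-56*(-15) + (-29 - 22)/8 + (-29 - 22)*(-15)) = (-20)**2 + (840 + (1/8)*(-51) - 51*(-15)) = 400 + (840 - 51/8 + 765) = 400 + 12789/8 = 15989/8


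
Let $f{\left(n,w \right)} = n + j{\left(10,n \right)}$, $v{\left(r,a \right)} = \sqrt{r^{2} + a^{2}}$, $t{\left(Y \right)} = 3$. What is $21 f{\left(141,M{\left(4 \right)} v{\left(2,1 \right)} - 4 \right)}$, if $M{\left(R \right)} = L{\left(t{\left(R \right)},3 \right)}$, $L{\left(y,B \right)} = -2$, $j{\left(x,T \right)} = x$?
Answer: $3171$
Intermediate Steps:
$M{\left(R \right)} = -2$
$v{\left(r,a \right)} = \sqrt{a^{2} + r^{2}}$
$f{\left(n,w \right)} = 10 + n$ ($f{\left(n,w \right)} = n + 10 = 10 + n$)
$21 f{\left(141,M{\left(4 \right)} v{\left(2,1 \right)} - 4 \right)} = 21 \left(10 + 141\right) = 21 \cdot 151 = 3171$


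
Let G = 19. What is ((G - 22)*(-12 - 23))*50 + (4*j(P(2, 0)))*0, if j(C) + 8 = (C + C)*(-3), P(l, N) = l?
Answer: 5250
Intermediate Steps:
j(C) = -8 - 6*C (j(C) = -8 + (C + C)*(-3) = -8 + (2*C)*(-3) = -8 - 6*C)
((G - 22)*(-12 - 23))*50 + (4*j(P(2, 0)))*0 = ((19 - 22)*(-12 - 23))*50 + (4*(-8 - 6*2))*0 = -3*(-35)*50 + (4*(-8 - 12))*0 = 105*50 + (4*(-20))*0 = 5250 - 80*0 = 5250 + 0 = 5250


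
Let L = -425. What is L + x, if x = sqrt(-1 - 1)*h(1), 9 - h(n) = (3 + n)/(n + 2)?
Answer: -425 + 23*I*sqrt(2)/3 ≈ -425.0 + 10.842*I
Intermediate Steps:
h(n) = 9 - (3 + n)/(2 + n) (h(n) = 9 - (3 + n)/(n + 2) = 9 - (3 + n)/(2 + n))
x = 23*I*sqrt(2)/3 (x = sqrt(-1 - 1)*((15 + 8*1)/(2 + 1)) = sqrt(-2)*((15 + 8)/3) = (I*sqrt(2))*((1/3)*23) = (I*sqrt(2))*(23/3) = 23*I*sqrt(2)/3 ≈ 10.842*I)
L + x = -425 + 23*I*sqrt(2)/3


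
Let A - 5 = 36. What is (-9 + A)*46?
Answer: 1472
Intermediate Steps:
A = 41 (A = 5 + 36 = 41)
(-9 + A)*46 = (-9 + 41)*46 = 32*46 = 1472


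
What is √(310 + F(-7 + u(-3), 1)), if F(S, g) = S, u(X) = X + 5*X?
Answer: √285 ≈ 16.882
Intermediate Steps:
u(X) = 6*X
√(310 + F(-7 + u(-3), 1)) = √(310 + (-7 + 6*(-3))) = √(310 + (-7 - 18)) = √(310 - 25) = √285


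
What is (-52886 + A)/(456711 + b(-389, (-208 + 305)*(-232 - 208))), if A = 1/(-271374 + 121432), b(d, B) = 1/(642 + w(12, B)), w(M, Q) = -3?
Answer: -5067163039707/43758822876860 ≈ -0.11580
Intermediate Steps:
b(d, B) = 1/639 (b(d, B) = 1/(642 - 3) = 1/639)
A = -1/149942 (A = 1/(-149942) = -1/149942 ≈ -6.6692e-6)
(-52886 + A)/(456711 + b(-389, (-208 + 305)*(-232 - 208))) = (-52886 - 1/149942)/(456711 + 1/639) = -7929832613/(149942*291838330/639) = -7929832613/149942*639/291838330 = -5067163039707/43758822876860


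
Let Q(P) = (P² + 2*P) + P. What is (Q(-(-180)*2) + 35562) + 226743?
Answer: 392985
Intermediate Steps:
Q(P) = P² + 3*P
(Q(-(-180)*2) + 35562) + 226743 = ((-(-180)*2)*(3 - (-180)*2) + 35562) + 226743 = ((-45*(-8))*(3 - 45*(-8)) + 35562) + 226743 = (360*(3 + 360) + 35562) + 226743 = (360*363 + 35562) + 226743 = (130680 + 35562) + 226743 = 166242 + 226743 = 392985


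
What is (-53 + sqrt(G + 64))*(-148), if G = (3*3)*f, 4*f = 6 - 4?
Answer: 7844 - 74*sqrt(274) ≈ 6619.1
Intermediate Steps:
f = 1/2 (f = (6 - 4)/4 = (1/4)*2 = 1/2 ≈ 0.50000)
G = 9/2 (G = (3*3)*(1/2) = 9*(1/2) = 9/2 ≈ 4.5000)
(-53 + sqrt(G + 64))*(-148) = (-53 + sqrt(9/2 + 64))*(-148) = (-53 + sqrt(137/2))*(-148) = (-53 + sqrt(274)/2)*(-148) = 7844 - 74*sqrt(274)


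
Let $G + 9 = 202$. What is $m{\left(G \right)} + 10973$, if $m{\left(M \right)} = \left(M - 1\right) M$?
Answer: $48029$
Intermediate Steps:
$G = 193$ ($G = -9 + 202 = 193$)
$m{\left(M \right)} = M \left(-1 + M\right)$ ($m{\left(M \right)} = \left(-1 + M\right) M = M \left(-1 + M\right)$)
$m{\left(G \right)} + 10973 = 193 \left(-1 + 193\right) + 10973 = 193 \cdot 192 + 10973 = 37056 + 10973 = 48029$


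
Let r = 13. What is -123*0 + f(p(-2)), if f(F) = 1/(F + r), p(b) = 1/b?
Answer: 2/25 ≈ 0.080000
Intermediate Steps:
f(F) = 1/(13 + F) (f(F) = 1/(F + 13) = 1/(13 + F))
-123*0 + f(p(-2)) = -123*0 + 1/(13 + 1/(-2)) = 0 + 1/(13 - 1/2) = 0 + 1/(25/2) = 0 + 2/25 = 2/25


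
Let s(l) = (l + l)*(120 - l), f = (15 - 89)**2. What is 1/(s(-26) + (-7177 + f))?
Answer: -1/9293 ≈ -0.00010761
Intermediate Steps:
f = 5476 (f = (-74)**2 = 5476)
s(l) = 2*l*(120 - l) (s(l) = (2*l)*(120 - l) = 2*l*(120 - l))
1/(s(-26) + (-7177 + f)) = 1/(2*(-26)*(120 - 1*(-26)) + (-7177 + 5476)) = 1/(2*(-26)*(120 + 26) - 1701) = 1/(2*(-26)*146 - 1701) = 1/(-7592 - 1701) = 1/(-9293) = -1/9293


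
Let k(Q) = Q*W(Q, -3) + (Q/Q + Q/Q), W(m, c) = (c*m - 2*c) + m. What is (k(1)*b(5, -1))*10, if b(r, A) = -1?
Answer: -60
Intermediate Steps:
W(m, c) = m - 2*c + c*m (W(m, c) = (-2*c + c*m) + m = m - 2*c + c*m)
k(Q) = 2 + Q*(6 - 2*Q) (k(Q) = Q*(Q - 2*(-3) - 3*Q) + (Q/Q + Q/Q) = Q*(Q + 6 - 3*Q) + (1 + 1) = Q*(6 - 2*Q) + 2 = 2 + Q*(6 - 2*Q))
(k(1)*b(5, -1))*10 = ((2 - 2*1*(-3 + 1))*(-1))*10 = ((2 - 2*1*(-2))*(-1))*10 = ((2 + 4)*(-1))*10 = (6*(-1))*10 = -6*10 = -60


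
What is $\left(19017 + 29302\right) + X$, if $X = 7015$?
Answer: $55334$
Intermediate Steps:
$\left(19017 + 29302\right) + X = \left(19017 + 29302\right) + 7015 = 48319 + 7015 = 55334$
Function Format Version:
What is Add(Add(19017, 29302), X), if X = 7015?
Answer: 55334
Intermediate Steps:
Add(Add(19017, 29302), X) = Add(Add(19017, 29302), 7015) = Add(48319, 7015) = 55334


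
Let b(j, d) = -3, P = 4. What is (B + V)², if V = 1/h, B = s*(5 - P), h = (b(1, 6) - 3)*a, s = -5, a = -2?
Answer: 3481/144 ≈ 24.174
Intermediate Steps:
h = 12 (h = (-3 - 3)*(-2) = -6*(-2) = 12)
B = -5 (B = -5*(5 - 1*4) = -5*(5 - 4) = -5*1 = -5)
V = 1/12 ≈ 0.083333
(B + V)² = (-5 + 1/12)² = (-59/12)² = 3481/144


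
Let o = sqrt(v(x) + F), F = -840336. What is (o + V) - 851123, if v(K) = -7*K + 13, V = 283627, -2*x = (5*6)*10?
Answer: -567496 + I*sqrt(839273) ≈ -5.675e+5 + 916.12*I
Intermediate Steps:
x = -150 (x = -5*6*10/2 = -15*10 = -1/2*300 = -150)
v(K) = 13 - 7*K
o = I*sqrt(839273) (o = sqrt((13 - 7*(-150)) - 840336) = sqrt((13 + 1050) - 840336) = sqrt(1063 - 840336) = sqrt(-839273) = I*sqrt(839273) ≈ 916.12*I)
(o + V) - 851123 = (I*sqrt(839273) + 283627) - 851123 = (283627 + I*sqrt(839273)) - 851123 = -567496 + I*sqrt(839273)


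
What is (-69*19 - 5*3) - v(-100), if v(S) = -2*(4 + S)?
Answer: -1518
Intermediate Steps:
v(S) = -8 - 2*S
(-69*19 - 5*3) - v(-100) = (-69*19 - 5*3) - (-8 - 2*(-100)) = (-1311 - 15) - (-8 + 200) = -1326 - 1*192 = -1326 - 192 = -1518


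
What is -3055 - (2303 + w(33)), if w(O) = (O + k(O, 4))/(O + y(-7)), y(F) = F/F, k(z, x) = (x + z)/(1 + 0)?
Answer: -91121/17 ≈ -5360.1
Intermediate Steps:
k(z, x) = x + z (k(z, x) = (x + z)/1 = (x + z)*1 = x + z)
y(F) = 1
w(O) = (4 + 2*O)/(1 + O) (w(O) = (O + (4 + O))/(O + 1) = (4 + 2*O)/(1 + O))
-3055 - (2303 + w(33)) = -3055 - (2303 + 2*(2 + 33)/(1 + 33)) = -3055 - (2303 + 2*35/34) = -3055 - (2303 + 2*(1/34)*35) = -3055 - (2303 + 35/17) = -3055 - 1*39186/17 = -3055 - 39186/17 = -91121/17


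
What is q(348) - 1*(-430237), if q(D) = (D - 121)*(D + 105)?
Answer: 533068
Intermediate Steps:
q(D) = (-121 + D)*(105 + D)
q(348) - 1*(-430237) = (-12705 + 348² - 16*348) - 1*(-430237) = (-12705 + 121104 - 5568) + 430237 = 102831 + 430237 = 533068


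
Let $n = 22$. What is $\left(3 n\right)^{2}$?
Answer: $4356$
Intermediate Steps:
$\left(3 n\right)^{2} = \left(3 \cdot 22\right)^{2} = 66^{2} = 4356$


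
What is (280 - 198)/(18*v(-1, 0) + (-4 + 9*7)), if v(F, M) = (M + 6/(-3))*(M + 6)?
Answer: -82/157 ≈ -0.52229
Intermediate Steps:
v(F, M) = (-2 + M)*(6 + M) (v(F, M) = (M + 6*(-1/3))*(6 + M) = (M - 2)*(6 + M) = (-2 + M)*(6 + M))
(280 - 198)/(18*v(-1, 0) + (-4 + 9*7)) = (280 - 198)/(18*(-12 + 0**2 + 4*0) + (-4 + 9*7)) = 82/(18*(-12 + 0 + 0) + (-4 + 63)) = 82/(18*(-12) + 59) = 82/(-216 + 59) = 82/(-157) = 82*(-1/157) = -82/157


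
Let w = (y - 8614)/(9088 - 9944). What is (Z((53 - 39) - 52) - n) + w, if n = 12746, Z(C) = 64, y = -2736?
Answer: -5422221/428 ≈ -12669.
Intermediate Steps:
w = 5675/428 (w = (-2736 - 8614)/(9088 - 9944) = -11350/(-856) = -11350*(-1/856) = 5675/428 ≈ 13.259)
(Z((53 - 39) - 52) - n) + w = (64 - 1*12746) + 5675/428 = (64 - 12746) + 5675/428 = -12682 + 5675/428 = -5422221/428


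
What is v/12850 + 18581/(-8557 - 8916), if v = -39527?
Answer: -929421121/224528050 ≈ -4.1394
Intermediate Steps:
v/12850 + 18581/(-8557 - 8916) = -39527/12850 + 18581/(-8557 - 8916) = -39527*1/12850 + 18581/(-17473) = -39527/12850 + 18581*(-1/17473) = -39527/12850 - 18581/17473 = -929421121/224528050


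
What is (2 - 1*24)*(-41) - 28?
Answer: 874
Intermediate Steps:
(2 - 1*24)*(-41) - 28 = (2 - 24)*(-41) - 28 = -22*(-41) - 28 = 902 - 28 = 874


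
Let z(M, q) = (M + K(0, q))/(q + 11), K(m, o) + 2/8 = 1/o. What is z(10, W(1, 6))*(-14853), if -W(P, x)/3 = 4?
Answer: 143579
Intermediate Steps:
K(m, o) = -¼ + 1/o
W(P, x) = -12 (W(P, x) = -3*4 = -12)
z(M, q) = (M + (4 - q)/(4*q))/(11 + q) (z(M, q) = (M + (4 - q)/(4*q))/(q + 11) = (M + (4 - q)/(4*q))/(11 + q))
z(10, W(1, 6))*(-14853) = ((1 - ¼*(-12) + 10*(-12))/((-12)*(11 - 12)))*(-14853) = -1/12*(1 + 3 - 120)/(-1)*(-14853) = -1/12*(-1)*(-116)*(-14853) = -29/3*(-14853) = 143579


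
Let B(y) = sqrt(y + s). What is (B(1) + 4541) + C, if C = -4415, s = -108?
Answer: 126 + I*sqrt(107) ≈ 126.0 + 10.344*I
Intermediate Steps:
B(y) = sqrt(-108 + y) (B(y) = sqrt(y - 108) = sqrt(-108 + y))
(B(1) + 4541) + C = (sqrt(-108 + 1) + 4541) - 4415 = (sqrt(-107) + 4541) - 4415 = (I*sqrt(107) + 4541) - 4415 = (4541 + I*sqrt(107)) - 4415 = 126 + I*sqrt(107)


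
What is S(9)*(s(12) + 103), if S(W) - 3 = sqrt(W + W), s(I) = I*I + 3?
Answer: 750 + 750*sqrt(2) ≈ 1810.7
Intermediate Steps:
s(I) = 3 + I**2 (s(I) = I**2 + 3 = 3 + I**2)
S(W) = 3 + sqrt(2)*sqrt(W) (S(W) = 3 + sqrt(W + W) = 3 + sqrt(2*W) = 3 + sqrt(2)*sqrt(W))
S(9)*(s(12) + 103) = (3 + sqrt(2)*sqrt(9))*((3 + 12**2) + 103) = (3 + sqrt(2)*3)*((3 + 144) + 103) = (3 + 3*sqrt(2))*(147 + 103) = (3 + 3*sqrt(2))*250 = 750 + 750*sqrt(2)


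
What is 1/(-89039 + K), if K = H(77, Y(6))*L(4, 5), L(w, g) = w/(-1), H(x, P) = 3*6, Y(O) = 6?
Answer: -1/89111 ≈ -1.1222e-5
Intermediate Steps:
H(x, P) = 18
L(w, g) = -w (L(w, g) = w*(-1) = -w)
K = -72 (K = 18*(-1*4) = 18*(-4) = -72)
1/(-89039 + K) = 1/(-89039 - 72) = 1/(-89111) = -1/89111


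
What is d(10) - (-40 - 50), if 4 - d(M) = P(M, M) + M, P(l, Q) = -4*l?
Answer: 124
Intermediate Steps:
d(M) = 4 + 3*M (d(M) = 4 - (-4*M + M) = 4 - (-3)*M = 4 + 3*M)
d(10) - (-40 - 50) = (4 + 3*10) - (-40 - 50) = (4 + 30) - 1*(-90) = 34 + 90 = 124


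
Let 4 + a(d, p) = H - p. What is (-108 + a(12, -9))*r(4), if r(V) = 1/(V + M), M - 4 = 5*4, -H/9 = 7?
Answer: -83/14 ≈ -5.9286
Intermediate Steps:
H = -63 (H = -9*7 = -63)
M = 24 (M = 4 + 5*4 = 4 + 20 = 24)
a(d, p) = -67 - p (a(d, p) = -4 + (-63 - p) = -67 - p)
r(V) = 1/(24 + V) (r(V) = 1/(V + 24) = 1/(24 + V))
(-108 + a(12, -9))*r(4) = (-108 + (-67 - 1*(-9)))/(24 + 4) = (-108 + (-67 + 9))/28 = (-108 - 58)*(1/28) = -166*1/28 = -83/14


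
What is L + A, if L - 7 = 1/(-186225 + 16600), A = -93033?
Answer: -15779535251/169625 ≈ -93026.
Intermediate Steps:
L = 1187374/169625 (L = 7 + 1/(-186225 + 16600) = 7 + 1/(-169625) = 7 - 1/169625 = 1187374/169625 ≈ 7.0000)
L + A = 1187374/169625 - 93033 = -15779535251/169625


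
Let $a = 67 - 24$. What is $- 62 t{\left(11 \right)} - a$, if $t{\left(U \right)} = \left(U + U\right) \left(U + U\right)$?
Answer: $-30051$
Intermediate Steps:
$t{\left(U \right)} = 4 U^{2}$ ($t{\left(U \right)} = 2 U 2 U = 4 U^{2}$)
$a = 43$
$- 62 t{\left(11 \right)} - a = - 62 \cdot 4 \cdot 11^{2} - 43 = - 62 \cdot 4 \cdot 121 - 43 = \left(-62\right) 484 - 43 = -30008 - 43 = -30051$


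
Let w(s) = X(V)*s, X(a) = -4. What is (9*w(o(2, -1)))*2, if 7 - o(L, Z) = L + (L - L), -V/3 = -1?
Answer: -360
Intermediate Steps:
V = 3 (V = -3*(-1) = 3)
o(L, Z) = 7 - L (o(L, Z) = 7 - (L + (L - L)) = 7 - (L + 0) = 7 - L)
w(s) = -4*s
(9*w(o(2, -1)))*2 = (9*(-4*(7 - 1*2)))*2 = (9*(-4*(7 - 2)))*2 = (9*(-4*5))*2 = (9*(-20))*2 = -180*2 = -360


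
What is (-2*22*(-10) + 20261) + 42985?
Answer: 63686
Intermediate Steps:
(-2*22*(-10) + 20261) + 42985 = (-44*(-10) + 20261) + 42985 = (440 + 20261) + 42985 = 20701 + 42985 = 63686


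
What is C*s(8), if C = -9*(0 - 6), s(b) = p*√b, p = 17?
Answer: 1836*√2 ≈ 2596.5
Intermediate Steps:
s(b) = 17*√b
C = 54 (C = -9*(-6) = 54)
C*s(8) = 54*(17*√8) = 54*(17*(2*√2)) = 54*(34*√2) = 1836*√2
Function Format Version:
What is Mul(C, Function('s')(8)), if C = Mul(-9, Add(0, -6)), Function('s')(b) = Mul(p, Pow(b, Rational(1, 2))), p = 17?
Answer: Mul(1836, Pow(2, Rational(1, 2))) ≈ 2596.5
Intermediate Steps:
Function('s')(b) = Mul(17, Pow(b, Rational(1, 2)))
C = 54 (C = Mul(-9, -6) = 54)
Mul(C, Function('s')(8)) = Mul(54, Mul(17, Pow(8, Rational(1, 2)))) = Mul(54, Mul(17, Mul(2, Pow(2, Rational(1, 2))))) = Mul(54, Mul(34, Pow(2, Rational(1, 2)))) = Mul(1836, Pow(2, Rational(1, 2)))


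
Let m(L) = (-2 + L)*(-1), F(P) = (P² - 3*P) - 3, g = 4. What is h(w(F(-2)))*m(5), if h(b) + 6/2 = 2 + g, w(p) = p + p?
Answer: -9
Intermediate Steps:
F(P) = -3 + P² - 3*P
m(L) = 2 - L
w(p) = 2*p
h(b) = 3 (h(b) = -3 + (2 + 4) = -3 + 6 = 3)
h(w(F(-2)))*m(5) = 3*(2 - 1*5) = 3*(2 - 5) = 3*(-3) = -9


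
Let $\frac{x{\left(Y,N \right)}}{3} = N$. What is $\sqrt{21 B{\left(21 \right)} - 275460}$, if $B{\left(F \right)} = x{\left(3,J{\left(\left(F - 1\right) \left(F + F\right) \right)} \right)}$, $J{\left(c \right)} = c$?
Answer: $2 i \sqrt{55635} \approx 471.74 i$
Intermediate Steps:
$x{\left(Y,N \right)} = 3 N$
$B{\left(F \right)} = 6 F \left(-1 + F\right)$ ($B{\left(F \right)} = 3 \left(F - 1\right) \left(F + F\right) = 3 \left(-1 + F\right) 2 F = 3 \cdot 2 F \left(-1 + F\right) = 6 F \left(-1 + F\right)$)
$\sqrt{21 B{\left(21 \right)} - 275460} = \sqrt{21 \cdot 6 \cdot 21 \left(-1 + 21\right) - 275460} = \sqrt{21 \cdot 6 \cdot 21 \cdot 20 - 275460} = \sqrt{21 \cdot 2520 - 275460} = \sqrt{52920 - 275460} = \sqrt{-222540} = 2 i \sqrt{55635}$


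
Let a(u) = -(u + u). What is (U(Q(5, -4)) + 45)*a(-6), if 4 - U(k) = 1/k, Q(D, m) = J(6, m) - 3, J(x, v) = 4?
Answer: 576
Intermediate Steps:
Q(D, m) = 1 (Q(D, m) = 4 - 3 = 1)
U(k) = 4 - 1/k
a(u) = -2*u
(U(Q(5, -4)) + 45)*a(-6) = ((4 - 1/1) + 45)*(-2*(-6)) = ((4 - 1*1) + 45)*12 = ((4 - 1) + 45)*12 = (3 + 45)*12 = 48*12 = 576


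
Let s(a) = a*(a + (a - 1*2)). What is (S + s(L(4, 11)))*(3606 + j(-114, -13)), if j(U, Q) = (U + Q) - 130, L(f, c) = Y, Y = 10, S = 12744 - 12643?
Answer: 941069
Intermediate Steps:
S = 101
L(f, c) = 10
s(a) = a*(-2 + 2*a) (s(a) = a*(a + (a - 2)) = a*(a + (-2 + a)) = a*(-2 + 2*a))
j(U, Q) = -130 + Q + U (j(U, Q) = (Q + U) - 130 = -130 + Q + U)
(S + s(L(4, 11)))*(3606 + j(-114, -13)) = (101 + 2*10*(-1 + 10))*(3606 + (-130 - 13 - 114)) = (101 + 2*10*9)*(3606 - 257) = (101 + 180)*3349 = 281*3349 = 941069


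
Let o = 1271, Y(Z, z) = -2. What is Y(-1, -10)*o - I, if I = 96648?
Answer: -99190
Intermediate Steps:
Y(-1, -10)*o - I = -2*1271 - 1*96648 = -2542 - 96648 = -99190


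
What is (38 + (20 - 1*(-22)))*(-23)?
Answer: -1840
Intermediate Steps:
(38 + (20 - 1*(-22)))*(-23) = (38 + (20 + 22))*(-23) = (38 + 42)*(-23) = 80*(-23) = -1840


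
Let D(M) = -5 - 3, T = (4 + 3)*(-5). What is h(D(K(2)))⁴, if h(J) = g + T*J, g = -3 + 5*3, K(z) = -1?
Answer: 7269949696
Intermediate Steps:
g = 12 (g = -3 + 15 = 12)
T = -35 (T = 7*(-5) = -35)
D(M) = -8
h(J) = 12 - 35*J
h(D(K(2)))⁴ = (12 - 35*(-8))⁴ = (12 + 280)⁴ = 292⁴ = 7269949696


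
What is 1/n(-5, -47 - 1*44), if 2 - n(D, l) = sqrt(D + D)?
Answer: 1/7 + I*sqrt(10)/14 ≈ 0.14286 + 0.22588*I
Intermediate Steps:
n(D, l) = 2 - sqrt(2)*sqrt(D) (n(D, l) = 2 - sqrt(D + D) = 2 - sqrt(2*D) = 2 - sqrt(2)*sqrt(D))
1/n(-5, -47 - 1*44) = 1/(2 - sqrt(2)*sqrt(-5)) = 1/(2 - sqrt(2)*I*sqrt(5)) = 1/(2 - I*sqrt(10))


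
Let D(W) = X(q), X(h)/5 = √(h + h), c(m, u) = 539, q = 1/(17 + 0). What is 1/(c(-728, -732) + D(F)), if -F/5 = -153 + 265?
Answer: 9163/4938807 - 5*√34/4938807 ≈ 0.0018494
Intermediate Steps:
q = 1/17 ≈ 0.058824
X(h) = 5*√2*√h (X(h) = 5*√(h + h) = 5*√(2*h) = 5*(√2*√h) = 5*√2*√h)
F = -560 (F = -5*(-153 + 265) = -5*112 = -560)
D(W) = 5*√34/17 (D(W) = 5*√2*√(1/17) = 5*√2*(√17/17) = 5*√34/17)
1/(c(-728, -732) + D(F)) = 1/(539 + 5*√34/17)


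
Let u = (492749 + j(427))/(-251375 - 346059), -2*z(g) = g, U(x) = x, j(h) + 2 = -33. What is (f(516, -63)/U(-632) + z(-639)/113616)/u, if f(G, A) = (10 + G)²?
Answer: 260834859224299/491381701344 ≈ 530.82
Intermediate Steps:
j(h) = -35 (j(h) = -2 - 33 = -35)
z(g) = -g/2
u = -246357/298717 (u = (492749 - 35)/(-251375 - 346059) = 492714/(-597434) = 492714*(-1/597434) = -246357/298717 ≈ -0.82472)
(f(516, -63)/U(-632) + z(-639)/113616)/u = ((10 + 516)²/(-632) - ½*(-639)/113616)/(-246357/298717) = (526²*(-1/632) + (639/2)*(1/113616))*(-298717/246357) = (276676*(-1/632) + 71/25248)*(-298717/246357) = (-69169/158 + 71/25248)*(-298717/246357) = -873183847/1994592*(-298717/246357) = 260834859224299/491381701344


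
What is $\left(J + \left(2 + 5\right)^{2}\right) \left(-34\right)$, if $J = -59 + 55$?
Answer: $-1530$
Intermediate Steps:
$J = -4$
$\left(J + \left(2 + 5\right)^{2}\right) \left(-34\right) = \left(-4 + \left(2 + 5\right)^{2}\right) \left(-34\right) = \left(-4 + 7^{2}\right) \left(-34\right) = \left(-4 + 49\right) \left(-34\right) = 45 \left(-34\right) = -1530$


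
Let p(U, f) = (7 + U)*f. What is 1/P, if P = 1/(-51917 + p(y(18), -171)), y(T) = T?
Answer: -56192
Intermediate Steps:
p(U, f) = f*(7 + U)
P = -1/56192 (P = 1/(-51917 - 171*(7 + 18)) = 1/(-51917 - 171*25) = 1/(-51917 - 4275) = 1/(-56192) = -1/56192 ≈ -1.7796e-5)
1/P = 1/(-1/56192) = -56192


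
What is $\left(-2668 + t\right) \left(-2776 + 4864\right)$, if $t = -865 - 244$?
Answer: $-7886376$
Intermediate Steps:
$t = -1109$ ($t = -865 - 244 = -1109$)
$\left(-2668 + t\right) \left(-2776 + 4864\right) = \left(-2668 - 1109\right) \left(-2776 + 4864\right) = \left(-3777\right) 2088 = -7886376$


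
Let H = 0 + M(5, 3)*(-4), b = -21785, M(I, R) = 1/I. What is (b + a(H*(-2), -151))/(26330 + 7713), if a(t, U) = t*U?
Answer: -110133/170215 ≈ -0.64702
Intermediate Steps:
H = -⅘ (H = 0 - 4/5 = 0 + (⅕)*(-4) = 0 - ⅘ = -⅘ ≈ -0.80000)
a(t, U) = U*t
(b + a(H*(-2), -151))/(26330 + 7713) = (-21785 - (-604)*(-2)/5)/(26330 + 7713) = (-21785 - 151*8/5)/34043 = (-21785 - 1208/5)*(1/34043) = -110133/5*1/34043 = -110133/170215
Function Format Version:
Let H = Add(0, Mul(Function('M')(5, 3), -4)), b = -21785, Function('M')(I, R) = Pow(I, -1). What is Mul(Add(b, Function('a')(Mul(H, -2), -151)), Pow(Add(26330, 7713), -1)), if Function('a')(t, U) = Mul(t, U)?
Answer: Rational(-110133, 170215) ≈ -0.64702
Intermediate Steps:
H = Rational(-4, 5) (H = Add(0, Mul(Pow(5, -1), -4)) = Add(0, Mul(Rational(1, 5), -4)) = Add(0, Rational(-4, 5)) = Rational(-4, 5) ≈ -0.80000)
Function('a')(t, U) = Mul(U, t)
Mul(Add(b, Function('a')(Mul(H, -2), -151)), Pow(Add(26330, 7713), -1)) = Mul(Add(-21785, Mul(-151, Mul(Rational(-4, 5), -2))), Pow(Add(26330, 7713), -1)) = Mul(Add(-21785, Mul(-151, Rational(8, 5))), Pow(34043, -1)) = Mul(Add(-21785, Rational(-1208, 5)), Rational(1, 34043)) = Mul(Rational(-110133, 5), Rational(1, 34043)) = Rational(-110133, 170215)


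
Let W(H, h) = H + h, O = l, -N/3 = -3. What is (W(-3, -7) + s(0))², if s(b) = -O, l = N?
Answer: 361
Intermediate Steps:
N = 9 (N = -3*(-3) = 9)
l = 9
O = 9
s(b) = -9 (s(b) = -1*9 = -9)
(W(-3, -7) + s(0))² = ((-3 - 7) - 9)² = (-10 - 9)² = (-19)² = 361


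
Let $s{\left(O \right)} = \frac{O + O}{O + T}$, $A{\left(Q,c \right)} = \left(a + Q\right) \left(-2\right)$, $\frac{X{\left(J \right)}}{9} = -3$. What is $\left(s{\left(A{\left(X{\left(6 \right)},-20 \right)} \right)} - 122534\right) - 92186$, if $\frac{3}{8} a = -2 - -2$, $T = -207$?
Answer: $- \frac{3650252}{17} \approx -2.1472 \cdot 10^{5}$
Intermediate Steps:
$X{\left(J \right)} = -27$ ($X{\left(J \right)} = 9 \left(-3\right) = -27$)
$a = 0$ ($a = \frac{8 \left(-2 - -2\right)}{3} = \frac{8 \left(-2 + 2\right)}{3} = \frac{8}{3} \cdot 0 = 0$)
$A{\left(Q,c \right)} = - 2 Q$ ($A{\left(Q,c \right)} = \left(0 + Q\right) \left(-2\right) = Q \left(-2\right) = - 2 Q$)
$s{\left(O \right)} = \frac{2 O}{-207 + O}$ ($s{\left(O \right)} = \frac{O + O}{O - 207} = \frac{2 O}{-207 + O}$)
$\left(s{\left(A{\left(X{\left(6 \right)},-20 \right)} \right)} - 122534\right) - 92186 = \left(\frac{2 \left(\left(-2\right) \left(-27\right)\right)}{-207 - -54} - 122534\right) - 92186 = \left(2 \cdot 54 \frac{1}{-207 + 54} - 122534\right) - 92186 = \left(2 \cdot 54 \frac{1}{-153} - 122534\right) - 92186 = \left(2 \cdot 54 \left(- \frac{1}{153}\right) - 122534\right) - 92186 = \left(- \frac{12}{17} - 122534\right) - 92186 = - \frac{2083090}{17} - 92186 = - \frac{3650252}{17}$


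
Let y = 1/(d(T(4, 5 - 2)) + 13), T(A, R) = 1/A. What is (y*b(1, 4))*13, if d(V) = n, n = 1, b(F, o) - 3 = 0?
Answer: 39/14 ≈ 2.7857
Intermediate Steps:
b(F, o) = 3 (b(F, o) = 3 + 0 = 3)
d(V) = 1
y = 1/14 (y = 1/(1 + 13) = 1/14 ≈ 0.071429)
(y*b(1, 4))*13 = ((1/14)*3)*13 = (3/14)*13 = 39/14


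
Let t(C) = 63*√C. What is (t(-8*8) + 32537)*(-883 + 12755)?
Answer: 386279264 + 5983488*I ≈ 3.8628e+8 + 5.9835e+6*I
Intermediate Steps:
(t(-8*8) + 32537)*(-883 + 12755) = (63*√(-8*8) + 32537)*(-883 + 12755) = (63*√(-64) + 32537)*11872 = (63*(8*I) + 32537)*11872 = (504*I + 32537)*11872 = (32537 + 504*I)*11872 = 386279264 + 5983488*I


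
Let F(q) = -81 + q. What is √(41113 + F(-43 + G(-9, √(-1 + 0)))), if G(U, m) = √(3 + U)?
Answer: √(40989 + I*√6) ≈ 202.46 + 0.006*I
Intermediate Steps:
√(41113 + F(-43 + G(-9, √(-1 + 0)))) = √(41113 + (-81 + (-43 + √(3 - 9)))) = √(41113 + (-81 + (-43 + √(-6)))) = √(41113 + (-81 + (-43 + I*√6))) = √(41113 + (-124 + I*√6)) = √(40989 + I*√6)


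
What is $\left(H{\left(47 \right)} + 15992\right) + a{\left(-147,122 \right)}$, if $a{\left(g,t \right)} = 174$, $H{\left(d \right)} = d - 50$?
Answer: $16163$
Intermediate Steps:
$H{\left(d \right)} = -50 + d$ ($H{\left(d \right)} = d - 50 = -50 + d$)
$\left(H{\left(47 \right)} + 15992\right) + a{\left(-147,122 \right)} = \left(\left(-50 + 47\right) + 15992\right) + 174 = \left(-3 + 15992\right) + 174 = 15989 + 174 = 16163$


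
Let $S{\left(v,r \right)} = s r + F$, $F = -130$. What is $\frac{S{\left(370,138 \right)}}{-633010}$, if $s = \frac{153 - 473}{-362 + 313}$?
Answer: $- \frac{3779}{3101749} \approx -0.0012183$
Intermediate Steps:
$s = \frac{320}{49}$ ($s = - \frac{320}{-49} = \left(-320\right) \left(- \frac{1}{49}\right) = \frac{320}{49} \approx 6.5306$)
$S{\left(v,r \right)} = -130 + \frac{320 r}{49}$ ($S{\left(v,r \right)} = \frac{320 r}{49} - 130 = -130 + \frac{320 r}{49}$)
$\frac{S{\left(370,138 \right)}}{-633010} = \frac{-130 + \frac{320}{49} \cdot 138}{-633010} = \left(-130 + \frac{44160}{49}\right) \left(- \frac{1}{633010}\right) = \frac{37790}{49} \left(- \frac{1}{633010}\right) = - \frac{3779}{3101749}$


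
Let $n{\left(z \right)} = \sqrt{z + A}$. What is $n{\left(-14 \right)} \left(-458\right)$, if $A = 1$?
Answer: $- 458 i \sqrt{13} \approx - 1651.3 i$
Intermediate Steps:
$n{\left(z \right)} = \sqrt{1 + z}$ ($n{\left(z \right)} = \sqrt{z + 1} = \sqrt{1 + z}$)
$n{\left(-14 \right)} \left(-458\right) = \sqrt{1 - 14} \left(-458\right) = \sqrt{-13} \left(-458\right) = i \sqrt{13} \left(-458\right) = - 458 i \sqrt{13}$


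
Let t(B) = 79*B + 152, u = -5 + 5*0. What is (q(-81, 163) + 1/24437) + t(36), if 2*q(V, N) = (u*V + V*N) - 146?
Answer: -84943011/24437 ≈ -3476.0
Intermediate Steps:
u = -5 (u = -5 + 0 = -5)
q(V, N) = -73 - 5*V/2 + N*V/2 (q(V, N) = ((-5*V + V*N) - 146)/2 = ((-5*V + N*V) - 146)/2 = (-146 - 5*V + N*V)/2 = -73 - 5*V/2 + N*V/2)
t(B) = 152 + 79*B
(q(-81, 163) + 1/24437) + t(36) = ((-73 - 5/2*(-81) + (1/2)*163*(-81)) + 1/24437) + (152 + 79*36) = ((-73 + 405/2 - 13203/2) + 1/24437) + (152 + 2844) = (-6472 + 1/24437) + 2996 = -158156263/24437 + 2996 = -84943011/24437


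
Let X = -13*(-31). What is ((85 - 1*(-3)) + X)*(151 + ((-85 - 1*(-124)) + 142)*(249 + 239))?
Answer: 43443189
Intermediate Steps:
X = 403
((85 - 1*(-3)) + X)*(151 + ((-85 - 1*(-124)) + 142)*(249 + 239)) = ((85 - 1*(-3)) + 403)*(151 + ((-85 - 1*(-124)) + 142)*(249 + 239)) = ((85 + 3) + 403)*(151 + ((-85 + 124) + 142)*488) = (88 + 403)*(151 + (39 + 142)*488) = 491*(151 + 181*488) = 491*(151 + 88328) = 491*88479 = 43443189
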